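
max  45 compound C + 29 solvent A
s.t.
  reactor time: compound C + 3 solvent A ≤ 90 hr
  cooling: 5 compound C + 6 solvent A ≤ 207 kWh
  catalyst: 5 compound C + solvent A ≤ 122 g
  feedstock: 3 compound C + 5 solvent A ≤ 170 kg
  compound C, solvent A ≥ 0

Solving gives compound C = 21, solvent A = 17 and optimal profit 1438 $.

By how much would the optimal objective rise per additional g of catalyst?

Binding: cooling and catalyst. Non-binding: reactor time (18 unused), feedstock (22 unused).
By complementary slackness, y = 0 for the non-binding constraints.
From A_Bᵀ y = c: 5·y_cooling + 5·y_catalyst = 45; 6·y_cooling + 1·y_catalyst = 29.
Solving: y_cooling = 4, y_catalyst = 5.
Shadow price of catalyst = 5.

5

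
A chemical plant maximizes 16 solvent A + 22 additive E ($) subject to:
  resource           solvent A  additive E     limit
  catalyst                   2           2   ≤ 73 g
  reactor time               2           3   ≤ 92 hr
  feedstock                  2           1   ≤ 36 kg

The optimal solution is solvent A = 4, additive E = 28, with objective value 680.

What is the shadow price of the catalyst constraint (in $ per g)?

0

Binding: reactor time and feedstock. Non-binding: catalyst (9 unused).
Since catalyst is not tight, its dual is 0.
The binding rows give the dual system: 2·y_reactor time + 2·y_feedstock = 16 and 3·y_reactor time + 1·y_feedstock = 22.
Solving: y_reactor time = 7, y_feedstock = 1.
Shadow price of catalyst = 0.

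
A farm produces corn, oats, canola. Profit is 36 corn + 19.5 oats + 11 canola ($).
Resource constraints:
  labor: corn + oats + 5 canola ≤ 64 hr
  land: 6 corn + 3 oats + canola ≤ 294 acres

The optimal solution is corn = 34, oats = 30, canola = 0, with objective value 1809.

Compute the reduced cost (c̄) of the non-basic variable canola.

-9.5

Both labor and land are binding at x*.
The binding rows give the dual system: 1·y_labor + 6·y_land = 36 and 1·y_labor + 3·y_land = 19.5.
Solving: y_labor = 3, y_land = 5.5.
Reduced cost of canola: c₃ − yᵀa₃ = 11 − (3·5 + 5.5·1) = 11 − 20.5 = -9.5.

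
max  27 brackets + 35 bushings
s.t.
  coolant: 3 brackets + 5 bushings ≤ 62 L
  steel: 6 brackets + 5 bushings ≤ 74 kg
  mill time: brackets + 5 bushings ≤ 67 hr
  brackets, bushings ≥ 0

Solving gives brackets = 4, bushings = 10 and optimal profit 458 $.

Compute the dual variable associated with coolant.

5

Check each constraint at x*: coolant 62/62 (tight); steel 74/74 (tight); mill time 54/67 (slack 13).
Since mill time is not tight, its dual is 0.
From A_Bᵀ y = c: 3·y_coolant + 6·y_steel = 27; 5·y_coolant + 5·y_steel = 35.
Solving: y_coolant = 5, y_steel = 2.
Shadow price of coolant = 5.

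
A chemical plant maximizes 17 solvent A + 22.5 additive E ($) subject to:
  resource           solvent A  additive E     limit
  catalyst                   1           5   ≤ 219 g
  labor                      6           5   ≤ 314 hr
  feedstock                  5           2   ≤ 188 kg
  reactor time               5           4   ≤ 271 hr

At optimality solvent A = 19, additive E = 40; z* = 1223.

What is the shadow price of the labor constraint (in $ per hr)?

Check each constraint at x*: catalyst 219/219 (tight); labor 314/314 (tight); feedstock 175/188 (slack 13); reactor time 255/271 (slack 16).
Since feedstock, reactor time are not tight, their duals are 0.
Dual feasibility on the basic columns requires 1·y_catalyst + 6·y_labor = 17, 5·y_catalyst + 5·y_labor = 22.5.
→ y_catalyst = 2 and y_labor = 2.5.
Shadow price of labor = 2.5.

2.5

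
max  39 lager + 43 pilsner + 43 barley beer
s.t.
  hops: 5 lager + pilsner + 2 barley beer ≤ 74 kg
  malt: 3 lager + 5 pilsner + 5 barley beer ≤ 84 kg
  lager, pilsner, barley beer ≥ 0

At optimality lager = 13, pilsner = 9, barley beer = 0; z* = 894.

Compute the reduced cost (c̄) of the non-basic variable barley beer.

At the optimum: hops uses 74 of 74 (binding); malt uses 84 of 84 (binding).
From A_Bᵀ y = c: 5·y_hops + 3·y_malt = 39; 1·y_hops + 5·y_malt = 43.
→ y_hops = 3 and y_malt = 8.
Reduced cost of barley beer: c₃ − yᵀa₃ = 43 − (3·2 + 8·5) = 43 − 46 = -3.

-3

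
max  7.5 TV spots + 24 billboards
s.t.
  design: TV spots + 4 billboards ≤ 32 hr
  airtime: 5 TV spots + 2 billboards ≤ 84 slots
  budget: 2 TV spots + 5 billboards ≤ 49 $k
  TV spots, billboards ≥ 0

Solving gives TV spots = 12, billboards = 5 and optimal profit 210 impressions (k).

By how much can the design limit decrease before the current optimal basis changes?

Binding constraints: design, budget. The basis is B = [[1,4],[2,5]] with det -3.
Per unit decrease in design, x* moves by d = (1.6667, -0.6667).
The basis stays optimal until airtime becomes binding; allowable decrease = 2 hr.

2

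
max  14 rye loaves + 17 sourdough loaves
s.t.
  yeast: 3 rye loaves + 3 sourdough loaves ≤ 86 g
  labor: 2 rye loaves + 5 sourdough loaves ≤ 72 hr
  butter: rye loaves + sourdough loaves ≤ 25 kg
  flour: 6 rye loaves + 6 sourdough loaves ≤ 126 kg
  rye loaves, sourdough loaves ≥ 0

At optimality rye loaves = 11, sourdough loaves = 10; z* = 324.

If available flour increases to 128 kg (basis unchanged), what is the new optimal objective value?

328

Check each constraint at x*: yeast 63/86 (slack 23); labor 72/72 (tight); butter 21/25 (slack 4); flour 126/126 (tight).
Since yeast, butter are not tight, their duals are 0.
From A_Bᵀ y = c: 2·y_labor + 6·y_flour = 14; 5·y_labor + 6·y_flour = 17.
Solving: y_labor = 1, y_flour = 2.
Δz = y_flour·Δb = 2 × (2) = 4, so new z* = 324 + 4 = 328.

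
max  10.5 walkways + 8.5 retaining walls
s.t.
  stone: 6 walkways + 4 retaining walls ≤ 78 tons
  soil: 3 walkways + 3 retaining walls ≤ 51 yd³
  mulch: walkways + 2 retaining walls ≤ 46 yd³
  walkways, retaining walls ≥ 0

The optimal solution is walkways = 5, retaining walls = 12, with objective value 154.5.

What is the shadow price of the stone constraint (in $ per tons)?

At the optimum: stone uses 78 of 78 (binding); soil uses 51 of 51 (binding); mulch uses 29 of 46 (slack = 17).
By complementary slackness, y = 0 for the non-binding constraint.
The binding rows give the dual system: 6·y_stone + 3·y_soil = 10.5 and 4·y_stone + 3·y_soil = 8.5.
→ y_stone = 1 and y_soil = 1.5.
Shadow price of stone = 1.

1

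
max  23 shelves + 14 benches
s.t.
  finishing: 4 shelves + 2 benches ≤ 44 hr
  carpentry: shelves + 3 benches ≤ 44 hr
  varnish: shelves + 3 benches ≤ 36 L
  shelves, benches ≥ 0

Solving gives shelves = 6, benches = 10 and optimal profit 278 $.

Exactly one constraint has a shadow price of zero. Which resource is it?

finishing: 44/44 (binding)
carpentry: 36/44 (slack 8)
varnish: 36/36 (binding)
By complementary slackness, a constraint with positive slack has shadow price 0 → carpentry.

carpentry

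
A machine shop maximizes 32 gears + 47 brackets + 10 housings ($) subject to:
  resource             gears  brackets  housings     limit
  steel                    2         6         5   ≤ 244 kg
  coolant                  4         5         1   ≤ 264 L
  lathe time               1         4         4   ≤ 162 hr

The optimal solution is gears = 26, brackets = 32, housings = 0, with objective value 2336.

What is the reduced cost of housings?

At the optimum: steel uses 244 of 244 (binding); coolant uses 264 of 264 (binding); lathe time uses 154 of 162 (slack = 8).
Since lathe time is not tight, its dual is 0.
The binding rows give the dual system: 2·y_steel + 4·y_coolant = 32 and 6·y_steel + 5·y_coolant = 47.
This yields shadow prices y_steel = 2, y_coolant = 7.
Reduced cost of housings: c₃ − yᵀa₃ = 10 − (2·5 + 7·1) = 10 − 17 = -7.

-7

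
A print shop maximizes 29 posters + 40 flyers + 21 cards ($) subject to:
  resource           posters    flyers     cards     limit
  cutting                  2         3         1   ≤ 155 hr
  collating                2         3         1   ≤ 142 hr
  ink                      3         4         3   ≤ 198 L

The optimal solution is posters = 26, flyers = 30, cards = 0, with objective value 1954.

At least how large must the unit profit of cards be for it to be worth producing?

25

Binding: collating and ink. Non-binding: cutting (13 unused).
Since cutting is not tight, its dual is 0.
Dual feasibility on the basic columns requires 2·y_collating + 3·y_ink = 29, 3·y_collating + 4·y_ink = 40.
→ y_collating = 4 and y_ink = 7.
cards enters the basis when its profit ≥ yᵀa₃ = 4·1 + 7·3 = 25.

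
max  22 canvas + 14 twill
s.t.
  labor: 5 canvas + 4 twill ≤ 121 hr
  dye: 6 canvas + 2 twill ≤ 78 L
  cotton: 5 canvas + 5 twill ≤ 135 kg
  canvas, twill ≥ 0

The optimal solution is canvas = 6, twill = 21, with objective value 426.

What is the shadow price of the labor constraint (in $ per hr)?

0

Check each constraint at x*: labor 114/121 (slack 7); dye 78/78 (tight); cotton 135/135 (tight).
Since labor is not tight, its dual is 0.
From A_Bᵀ y = c: 6·y_dye + 5·y_cotton = 22; 2·y_dye + 5·y_cotton = 14.
→ y_dye = 2 and y_cotton = 2.
Shadow price of labor = 0.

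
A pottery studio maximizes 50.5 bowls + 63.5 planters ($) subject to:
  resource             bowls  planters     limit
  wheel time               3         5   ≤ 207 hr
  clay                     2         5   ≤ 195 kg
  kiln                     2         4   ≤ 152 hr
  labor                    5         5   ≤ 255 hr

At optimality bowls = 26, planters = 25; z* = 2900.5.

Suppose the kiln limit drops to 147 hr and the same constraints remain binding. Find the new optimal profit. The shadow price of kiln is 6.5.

Δb = -5, so new z* = 2900.5 + (6.5)·(-5) = 2900.5 − 32.5 = 2868.

2868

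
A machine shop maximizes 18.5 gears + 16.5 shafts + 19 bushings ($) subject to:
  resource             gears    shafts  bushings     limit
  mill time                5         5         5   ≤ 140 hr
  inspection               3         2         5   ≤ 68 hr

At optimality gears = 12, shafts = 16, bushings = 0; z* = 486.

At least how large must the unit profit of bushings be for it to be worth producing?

Both mill time and inspection are binding at x*.
From A_Bᵀ y = c: 5·y_mill time + 3·y_inspection = 18.5; 5·y_mill time + 2·y_inspection = 16.5.
→ y_mill time = 2.5 and y_inspection = 2.
bushings enters the basis when its profit ≥ yᵀa₃ = 2.5·5 + 2·5 = 22.5.

22.5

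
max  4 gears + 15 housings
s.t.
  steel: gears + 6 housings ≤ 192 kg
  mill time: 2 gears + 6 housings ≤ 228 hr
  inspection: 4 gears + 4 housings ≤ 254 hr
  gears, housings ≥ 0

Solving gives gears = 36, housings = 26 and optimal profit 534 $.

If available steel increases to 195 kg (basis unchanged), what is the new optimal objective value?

At the optimum: steel uses 192 of 192 (binding); mill time uses 228 of 228 (binding); inspection uses 248 of 254 (slack = 6).
By complementary slackness, y = 0 for the non-binding constraint.
The binding rows give the dual system: 1·y_steel + 2·y_mill time = 4 and 6·y_steel + 6·y_mill time = 15.
This yields shadow prices y_steel = 1, y_mill time = 1.5.
Δz = y_steel·Δb = 1 × (3) = 3, so new z* = 534 + 3 = 537.

537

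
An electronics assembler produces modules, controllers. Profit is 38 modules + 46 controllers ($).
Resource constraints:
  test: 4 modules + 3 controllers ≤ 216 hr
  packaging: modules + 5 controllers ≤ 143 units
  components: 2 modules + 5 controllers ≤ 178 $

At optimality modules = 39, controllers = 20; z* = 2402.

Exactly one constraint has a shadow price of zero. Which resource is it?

test: 216/216 (binding)
packaging: 139/143 (slack 4)
components: 178/178 (binding)
By complementary slackness, a constraint with positive slack has shadow price 0 → packaging.

packaging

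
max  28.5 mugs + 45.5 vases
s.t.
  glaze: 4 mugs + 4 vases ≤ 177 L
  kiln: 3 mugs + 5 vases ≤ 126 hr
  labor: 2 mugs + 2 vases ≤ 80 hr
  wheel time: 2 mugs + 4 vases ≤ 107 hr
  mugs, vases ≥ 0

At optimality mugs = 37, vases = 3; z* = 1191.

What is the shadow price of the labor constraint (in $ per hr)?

At the optimum: glaze uses 160 of 177 (slack = 17); kiln uses 126 of 126 (binding); labor uses 80 of 80 (binding); wheel time uses 86 of 107 (slack = 21).
Slack constraints have shadow price 0 (complementary slackness).
The binding rows give the dual system: 3·y_kiln + 2·y_labor = 28.5 and 5·y_kiln + 2·y_labor = 45.5.
Solving: y_kiln = 8.5, y_labor = 1.5.
Shadow price of labor = 1.5.

1.5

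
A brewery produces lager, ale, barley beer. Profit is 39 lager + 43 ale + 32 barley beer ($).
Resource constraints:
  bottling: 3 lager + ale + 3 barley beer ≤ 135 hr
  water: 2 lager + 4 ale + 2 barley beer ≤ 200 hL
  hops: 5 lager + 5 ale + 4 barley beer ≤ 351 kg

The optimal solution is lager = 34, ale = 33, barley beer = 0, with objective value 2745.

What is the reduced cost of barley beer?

-7

Binding: bottling and water. Non-binding: hops (16 unused).
By complementary slackness, y = 0 for the non-binding constraint.
From A_Bᵀ y = c: 3·y_bottling + 2·y_water = 39; 1·y_bottling + 4·y_water = 43.
→ y_bottling = 7 and y_water = 9.
Reduced cost of barley beer: c₃ − yᵀa₃ = 32 − (7·3 + 9·2) = 32 − 39 = -7.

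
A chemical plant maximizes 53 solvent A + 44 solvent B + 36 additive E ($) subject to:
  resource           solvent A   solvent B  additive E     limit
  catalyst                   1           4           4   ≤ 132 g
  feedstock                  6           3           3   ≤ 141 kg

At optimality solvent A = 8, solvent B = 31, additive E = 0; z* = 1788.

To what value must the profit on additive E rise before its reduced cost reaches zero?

At the optimum: catalyst uses 132 of 132 (binding); feedstock uses 141 of 141 (binding).
Dual feasibility on the basic columns requires 1·y_catalyst + 6·y_feedstock = 53, 4·y_catalyst + 3·y_feedstock = 44.
This yields shadow prices y_catalyst = 5, y_feedstock = 8.
additive E enters the basis when its profit ≥ yᵀa₃ = 5·4 + 8·3 = 44.

44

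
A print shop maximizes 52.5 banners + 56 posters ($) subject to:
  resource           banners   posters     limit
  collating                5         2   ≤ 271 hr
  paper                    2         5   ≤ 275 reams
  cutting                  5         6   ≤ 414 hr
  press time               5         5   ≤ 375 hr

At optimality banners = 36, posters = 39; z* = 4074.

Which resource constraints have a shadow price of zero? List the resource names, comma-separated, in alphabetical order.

collating: 258/271 (slack 13)
paper: 267/275 (slack 8)
cutting: 414/414 (binding)
press time: 375/375 (binding)
By complementary slackness, a constraint with positive slack has shadow price 0 → collating, paper.

collating, paper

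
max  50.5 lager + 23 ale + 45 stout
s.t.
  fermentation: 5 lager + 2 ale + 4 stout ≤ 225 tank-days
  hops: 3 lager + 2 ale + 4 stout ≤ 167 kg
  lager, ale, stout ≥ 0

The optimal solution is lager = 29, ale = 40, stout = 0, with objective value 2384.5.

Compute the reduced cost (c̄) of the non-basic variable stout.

-1

Check each constraint at x*: fermentation 225/225 (tight); hops 167/167 (tight).
From A_Bᵀ y = c: 5·y_fermentation + 3·y_hops = 50.5; 2·y_fermentation + 2·y_hops = 23.
Solving: y_fermentation = 8, y_hops = 3.5.
Reduced cost of stout: c₃ − yᵀa₃ = 45 − (8·4 + 3.5·4) = 45 − 46 = -1.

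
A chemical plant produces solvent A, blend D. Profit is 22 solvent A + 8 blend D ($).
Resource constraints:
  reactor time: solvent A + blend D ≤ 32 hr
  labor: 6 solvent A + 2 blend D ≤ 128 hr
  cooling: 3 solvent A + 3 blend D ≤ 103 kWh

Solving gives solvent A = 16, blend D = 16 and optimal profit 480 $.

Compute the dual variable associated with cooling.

0

Binding: reactor time and labor. Non-binding: cooling (7 unused).
By complementary slackness, y = 0 for the non-binding constraint.
The binding rows give the dual system: 1·y_reactor time + 6·y_labor = 22 and 1·y_reactor time + 2·y_labor = 8.
→ y_reactor time = 1 and y_labor = 3.5.
Shadow price of cooling = 0.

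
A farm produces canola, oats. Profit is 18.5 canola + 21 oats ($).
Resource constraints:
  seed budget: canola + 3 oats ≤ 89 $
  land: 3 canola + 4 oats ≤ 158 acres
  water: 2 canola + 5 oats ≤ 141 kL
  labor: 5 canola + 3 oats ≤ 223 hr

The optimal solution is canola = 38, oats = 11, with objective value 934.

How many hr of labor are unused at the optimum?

labor used = 5·38 + 3·11 = 223; slack = 223 − 223 = 0.

0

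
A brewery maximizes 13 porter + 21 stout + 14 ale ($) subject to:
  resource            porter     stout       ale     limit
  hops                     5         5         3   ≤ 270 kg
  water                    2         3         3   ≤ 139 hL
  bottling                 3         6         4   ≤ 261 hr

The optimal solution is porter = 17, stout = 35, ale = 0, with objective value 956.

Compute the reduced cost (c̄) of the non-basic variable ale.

Binding: water and bottling. Non-binding: hops (10 unused).
By complementary slackness, y = 0 for the non-binding constraint.
Dual feasibility on the basic columns requires 2·y_water + 3·y_bottling = 13, 3·y_water + 6·y_bottling = 21.
→ y_water = 5 and y_bottling = 1.
Reduced cost of ale: c₃ − yᵀa₃ = 14 − (5·3 + 1·4) = 14 − 19 = -5.

-5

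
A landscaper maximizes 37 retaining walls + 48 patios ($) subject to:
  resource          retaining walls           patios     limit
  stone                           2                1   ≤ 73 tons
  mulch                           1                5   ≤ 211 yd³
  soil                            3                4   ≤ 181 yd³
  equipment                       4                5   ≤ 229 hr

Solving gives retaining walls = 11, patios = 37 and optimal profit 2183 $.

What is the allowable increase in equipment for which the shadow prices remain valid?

2.8

Binding constraints: soil, equipment. The basis is B = [[3,4],[4,5]] with det -1.
Per unit increase in equipment, x* moves by d = (4, -3).
The basis stays optimal until stone becomes binding; allowable increase = 2.8 hr.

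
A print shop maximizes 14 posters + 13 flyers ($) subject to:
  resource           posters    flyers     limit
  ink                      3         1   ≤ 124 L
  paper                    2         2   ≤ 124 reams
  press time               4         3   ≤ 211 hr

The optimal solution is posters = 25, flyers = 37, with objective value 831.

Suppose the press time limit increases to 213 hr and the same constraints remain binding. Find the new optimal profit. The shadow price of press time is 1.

833

Δb = 2, so new z* = 831 + (1)·(2) = 831 + 2 = 833.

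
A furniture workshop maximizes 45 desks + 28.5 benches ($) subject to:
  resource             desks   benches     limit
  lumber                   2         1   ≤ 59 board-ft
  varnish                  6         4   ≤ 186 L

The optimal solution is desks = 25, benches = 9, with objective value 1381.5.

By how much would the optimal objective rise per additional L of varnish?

Check each constraint at x*: lumber 59/59 (tight); varnish 186/186 (tight).
From A_Bᵀ y = c: 2·y_lumber + 6·y_varnish = 45; 1·y_lumber + 4·y_varnish = 28.5.
This yields shadow prices y_lumber = 4.5, y_varnish = 6.
Shadow price of varnish = 6.

6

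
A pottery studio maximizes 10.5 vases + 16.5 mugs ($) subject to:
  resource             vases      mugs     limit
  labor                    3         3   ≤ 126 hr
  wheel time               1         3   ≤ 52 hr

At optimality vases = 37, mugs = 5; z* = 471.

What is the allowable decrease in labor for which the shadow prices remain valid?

Binding constraints: labor, wheel time. The basis is B = [[3,3],[1,3]] with det 6.
Per unit decrease in labor, x* moves by d = (-0.5, 0.1667).
The basis stays optimal until vases reaches 0; allowable decrease = 74 hr.

74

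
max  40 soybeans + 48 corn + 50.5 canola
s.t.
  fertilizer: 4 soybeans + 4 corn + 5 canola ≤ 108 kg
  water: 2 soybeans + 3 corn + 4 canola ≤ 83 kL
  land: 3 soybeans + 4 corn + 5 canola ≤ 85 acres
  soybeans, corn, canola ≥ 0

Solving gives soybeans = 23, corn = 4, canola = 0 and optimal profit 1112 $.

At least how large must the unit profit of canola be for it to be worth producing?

60

Check each constraint at x*: fertilizer 108/108 (tight); water 58/83 (slack 25); land 85/85 (tight).
Since water is not tight, its dual is 0.
From A_Bᵀ y = c: 4·y_fertilizer + 3·y_land = 40; 4·y_fertilizer + 4·y_land = 48.
Solving: y_fertilizer = 4, y_land = 8.
canola enters the basis when its profit ≥ yᵀa₃ = 4·5 + 8·5 = 60.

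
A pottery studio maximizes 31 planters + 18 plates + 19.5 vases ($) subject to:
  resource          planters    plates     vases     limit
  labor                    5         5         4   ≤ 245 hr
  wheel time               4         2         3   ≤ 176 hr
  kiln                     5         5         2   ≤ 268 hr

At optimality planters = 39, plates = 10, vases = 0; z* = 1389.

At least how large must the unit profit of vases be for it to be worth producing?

23.5

Check each constraint at x*: labor 245/245 (tight); wheel time 176/176 (tight); kiln 245/268 (slack 23).
Slack constraints have shadow price 0 (complementary slackness).
The binding rows give the dual system: 5·y_labor + 4·y_wheel time = 31 and 5·y_labor + 2·y_wheel time = 18.
→ y_labor = 1 and y_wheel time = 6.5.
vases enters the basis when its profit ≥ yᵀa₃ = 1·4 + 6.5·3 = 23.5.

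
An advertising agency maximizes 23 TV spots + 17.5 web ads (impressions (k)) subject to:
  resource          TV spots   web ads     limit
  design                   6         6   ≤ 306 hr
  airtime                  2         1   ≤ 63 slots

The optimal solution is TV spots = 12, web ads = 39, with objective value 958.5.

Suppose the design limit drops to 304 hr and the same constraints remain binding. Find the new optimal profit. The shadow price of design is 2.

Δb = -2, so new z* = 958.5 + (2)·(-2) = 958.5 − 4 = 954.5.

954.5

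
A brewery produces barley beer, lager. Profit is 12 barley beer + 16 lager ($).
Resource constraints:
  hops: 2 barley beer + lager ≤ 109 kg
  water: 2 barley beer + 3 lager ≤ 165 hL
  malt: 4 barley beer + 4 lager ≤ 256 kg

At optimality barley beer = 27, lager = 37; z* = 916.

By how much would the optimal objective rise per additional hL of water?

4

At the optimum: hops uses 91 of 109 (slack = 18); water uses 165 of 165 (binding); malt uses 256 of 256 (binding).
Since hops is not tight, its dual is 0.
The binding rows give the dual system: 2·y_water + 4·y_malt = 12 and 3·y_water + 4·y_malt = 16.
This yields shadow prices y_water = 4, y_malt = 1.
Shadow price of water = 4.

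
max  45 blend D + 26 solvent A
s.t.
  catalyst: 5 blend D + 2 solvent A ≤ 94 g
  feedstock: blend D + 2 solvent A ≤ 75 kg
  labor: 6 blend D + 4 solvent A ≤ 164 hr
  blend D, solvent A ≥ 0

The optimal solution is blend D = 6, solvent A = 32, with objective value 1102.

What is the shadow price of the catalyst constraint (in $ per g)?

3

Binding: catalyst and labor. Non-binding: feedstock (5 unused).
Since feedstock is not tight, its dual is 0.
Dual feasibility on the basic columns requires 5·y_catalyst + 6·y_labor = 45, 2·y_catalyst + 4·y_labor = 26.
This yields shadow prices y_catalyst = 3, y_labor = 5.
Shadow price of catalyst = 3.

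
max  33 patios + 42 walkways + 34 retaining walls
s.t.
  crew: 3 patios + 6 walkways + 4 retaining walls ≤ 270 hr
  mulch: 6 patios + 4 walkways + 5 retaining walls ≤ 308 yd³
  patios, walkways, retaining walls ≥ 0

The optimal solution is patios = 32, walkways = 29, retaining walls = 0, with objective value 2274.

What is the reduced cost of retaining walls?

-1

At the optimum: crew uses 270 of 270 (binding); mulch uses 308 of 308 (binding).
Dual feasibility on the basic columns requires 3·y_crew + 6·y_mulch = 33, 6·y_crew + 4·y_mulch = 42.
This yields shadow prices y_crew = 5, y_mulch = 3.
Reduced cost of retaining walls: c₃ − yᵀa₃ = 34 − (5·4 + 3·5) = 34 − 35 = -1.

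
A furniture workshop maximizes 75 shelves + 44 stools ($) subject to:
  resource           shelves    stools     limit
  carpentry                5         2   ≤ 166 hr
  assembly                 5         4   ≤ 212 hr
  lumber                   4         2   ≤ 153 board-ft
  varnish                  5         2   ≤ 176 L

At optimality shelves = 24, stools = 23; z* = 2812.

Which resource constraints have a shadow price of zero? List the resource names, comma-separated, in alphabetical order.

lumber, varnish

carpentry: 166/166 (binding)
assembly: 212/212 (binding)
lumber: 142/153 (slack 11)
varnish: 166/176 (slack 10)
By complementary slackness, a constraint with positive slack has shadow price 0 → lumber, varnish.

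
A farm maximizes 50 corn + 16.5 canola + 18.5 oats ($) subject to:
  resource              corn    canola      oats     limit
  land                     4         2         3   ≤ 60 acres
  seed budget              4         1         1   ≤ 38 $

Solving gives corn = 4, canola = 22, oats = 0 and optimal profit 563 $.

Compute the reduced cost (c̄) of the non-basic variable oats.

-2

At the optimum: land uses 60 of 60 (binding); seed budget uses 38 of 38 (binding).
The binding rows give the dual system: 4·y_land + 4·y_seed budget = 50 and 2·y_land + 1·y_seed budget = 16.5.
Solving: y_land = 4, y_seed budget = 8.5.
Reduced cost of oats: c₃ − yᵀa₃ = 18.5 − (4·3 + 8.5·1) = 18.5 − 20.5 = -2.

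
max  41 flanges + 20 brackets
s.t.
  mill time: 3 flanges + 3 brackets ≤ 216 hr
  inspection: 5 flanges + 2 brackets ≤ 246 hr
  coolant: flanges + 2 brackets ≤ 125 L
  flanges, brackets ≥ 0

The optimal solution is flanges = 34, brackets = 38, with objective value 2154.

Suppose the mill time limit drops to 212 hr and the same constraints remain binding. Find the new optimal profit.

Binding: mill time and inspection. Non-binding: coolant (15 unused).
By complementary slackness, y = 0 for the non-binding constraint.
The binding rows give the dual system: 3·y_mill time + 5·y_inspection = 41 and 3·y_mill time + 2·y_inspection = 20.
This yields shadow prices y_mill time = 2, y_inspection = 7.
Δz = y_mill time·Δb = 2 × (-4) = -8, so new z* = 2154 − 8 = 2146.

2146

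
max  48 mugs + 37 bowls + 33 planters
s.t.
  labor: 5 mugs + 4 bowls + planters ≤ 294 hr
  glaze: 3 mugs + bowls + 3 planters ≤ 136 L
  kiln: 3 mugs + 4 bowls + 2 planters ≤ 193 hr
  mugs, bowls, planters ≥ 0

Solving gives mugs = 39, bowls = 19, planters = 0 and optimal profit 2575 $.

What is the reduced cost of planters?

Check each constraint at x*: labor 271/294 (slack 23); glaze 136/136 (tight); kiln 193/193 (tight).
Slack constraints have shadow price 0 (complementary slackness).
The binding rows give the dual system: 3·y_glaze + 3·y_kiln = 48 and 1·y_glaze + 4·y_kiln = 37.
→ y_glaze = 9 and y_kiln = 7.
Reduced cost of planters: c₃ − yᵀa₃ = 33 − (9·3 + 7·2) = 33 − 41 = -8.

-8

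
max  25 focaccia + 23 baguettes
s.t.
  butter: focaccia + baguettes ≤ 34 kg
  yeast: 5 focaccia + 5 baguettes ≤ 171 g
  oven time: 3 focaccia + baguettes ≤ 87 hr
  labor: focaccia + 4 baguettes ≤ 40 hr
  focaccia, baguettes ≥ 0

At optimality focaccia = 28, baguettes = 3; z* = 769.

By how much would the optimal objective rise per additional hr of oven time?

Check each constraint at x*: butter 31/34 (slack 3); yeast 155/171 (slack 16); oven time 87/87 (tight); labor 40/40 (tight).
Slack constraints have shadow price 0 (complementary slackness).
The binding rows give the dual system: 3·y_oven time + 1·y_labor = 25 and 1·y_oven time + 4·y_labor = 23.
This yields shadow prices y_oven time = 7, y_labor = 4.
Shadow price of oven time = 7.

7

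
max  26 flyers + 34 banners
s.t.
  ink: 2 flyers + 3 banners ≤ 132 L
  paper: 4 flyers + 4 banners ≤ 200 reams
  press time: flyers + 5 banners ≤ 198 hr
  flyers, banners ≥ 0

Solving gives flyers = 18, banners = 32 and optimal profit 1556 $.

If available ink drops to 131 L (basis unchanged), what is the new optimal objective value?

1548

At the optimum: ink uses 132 of 132 (binding); paper uses 200 of 200 (binding); press time uses 178 of 198 (slack = 20).
Slack constraints have shadow price 0 (complementary slackness).
The binding rows give the dual system: 2·y_ink + 4·y_paper = 26 and 3·y_ink + 4·y_paper = 34.
Solving: y_ink = 8, y_paper = 2.5.
Δz = y_ink·Δb = 8 × (-1) = -8, so new z* = 1556 − 8 = 1548.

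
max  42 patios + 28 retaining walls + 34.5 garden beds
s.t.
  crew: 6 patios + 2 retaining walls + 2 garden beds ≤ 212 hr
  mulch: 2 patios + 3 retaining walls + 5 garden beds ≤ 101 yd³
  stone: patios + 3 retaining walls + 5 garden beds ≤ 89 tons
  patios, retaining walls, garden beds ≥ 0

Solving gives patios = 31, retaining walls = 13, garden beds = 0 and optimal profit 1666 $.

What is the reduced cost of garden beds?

-5.5

At the optimum: crew uses 212 of 212 (binding); mulch uses 101 of 101 (binding); stone uses 70 of 89 (slack = 19).
Since stone is not tight, its dual is 0.
The binding rows give the dual system: 6·y_crew + 2·y_mulch = 42 and 2·y_crew + 3·y_mulch = 28.
→ y_crew = 5 and y_mulch = 6.
Reduced cost of garden beds: c₃ − yᵀa₃ = 34.5 − (5·2 + 6·5) = 34.5 − 40 = -5.5.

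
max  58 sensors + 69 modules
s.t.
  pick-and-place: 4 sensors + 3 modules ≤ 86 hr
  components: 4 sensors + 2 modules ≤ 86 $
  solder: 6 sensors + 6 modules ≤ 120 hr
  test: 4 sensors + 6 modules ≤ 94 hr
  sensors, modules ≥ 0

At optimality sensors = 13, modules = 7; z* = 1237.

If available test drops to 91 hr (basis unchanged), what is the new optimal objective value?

At the optimum: pick-and-place uses 73 of 86 (slack = 13); components uses 66 of 86 (slack = 20); solder uses 120 of 120 (binding); test uses 94 of 94 (binding).
By complementary slackness, y = 0 for the non-binding constraints.
The binding rows give the dual system: 6·y_solder + 4·y_test = 58 and 6·y_solder + 6·y_test = 69.
→ y_solder = 6 and y_test = 5.5.
Δz = y_test·Δb = 5.5 × (-3) = -16.5, so new z* = 1237 − 16.5 = 1220.5.

1220.5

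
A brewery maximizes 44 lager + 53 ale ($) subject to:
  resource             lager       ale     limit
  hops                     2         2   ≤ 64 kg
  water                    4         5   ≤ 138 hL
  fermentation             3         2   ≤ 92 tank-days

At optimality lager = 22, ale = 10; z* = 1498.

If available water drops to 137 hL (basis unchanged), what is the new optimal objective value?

At the optimum: hops uses 64 of 64 (binding); water uses 138 of 138 (binding); fermentation uses 86 of 92 (slack = 6).
Slack constraints have shadow price 0 (complementary slackness).
From A_Bᵀ y = c: 2·y_hops + 4·y_water = 44; 2·y_hops + 5·y_water = 53.
This yields shadow prices y_hops = 4, y_water = 9.
Δz = y_water·Δb = 9 × (-1) = -9, so new z* = 1498 − 9 = 1489.

1489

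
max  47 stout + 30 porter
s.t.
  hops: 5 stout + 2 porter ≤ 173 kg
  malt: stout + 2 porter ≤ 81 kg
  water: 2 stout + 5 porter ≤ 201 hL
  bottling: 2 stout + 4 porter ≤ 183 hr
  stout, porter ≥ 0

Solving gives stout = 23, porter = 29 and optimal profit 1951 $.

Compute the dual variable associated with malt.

7

At the optimum: hops uses 173 of 173 (binding); malt uses 81 of 81 (binding); water uses 191 of 201 (slack = 10); bottling uses 162 of 183 (slack = 21).
Since water, bottling are not tight, their duals are 0.
The binding rows give the dual system: 5·y_hops + 1·y_malt = 47 and 2·y_hops + 2·y_malt = 30.
This yields shadow prices y_hops = 8, y_malt = 7.
Shadow price of malt = 7.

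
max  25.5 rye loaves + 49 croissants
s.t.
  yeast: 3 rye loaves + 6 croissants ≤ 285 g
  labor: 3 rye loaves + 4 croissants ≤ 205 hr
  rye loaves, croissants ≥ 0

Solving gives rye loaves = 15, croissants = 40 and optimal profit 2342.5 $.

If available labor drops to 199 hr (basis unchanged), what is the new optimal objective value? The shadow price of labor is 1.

2336.5

Δb = -6, so new z* = 2342.5 + (1)·(-6) = 2342.5 − 6 = 2336.5.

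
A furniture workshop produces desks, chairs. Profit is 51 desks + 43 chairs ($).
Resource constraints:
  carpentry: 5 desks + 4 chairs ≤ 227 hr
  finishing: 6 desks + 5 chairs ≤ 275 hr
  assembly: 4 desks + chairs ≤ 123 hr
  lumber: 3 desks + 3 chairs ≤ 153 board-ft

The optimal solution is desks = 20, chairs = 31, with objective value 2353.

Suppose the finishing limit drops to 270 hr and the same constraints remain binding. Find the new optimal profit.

2313

Check each constraint at x*: carpentry 224/227 (slack 3); finishing 275/275 (tight); assembly 111/123 (slack 12); lumber 153/153 (tight).
Slack constraints have shadow price 0 (complementary slackness).
The binding rows give the dual system: 6·y_finishing + 3·y_lumber = 51 and 5·y_finishing + 3·y_lumber = 43.
This yields shadow prices y_finishing = 8, y_lumber = 1.
Δz = y_finishing·Δb = 8 × (-5) = -40, so new z* = 2353 − 40 = 2313.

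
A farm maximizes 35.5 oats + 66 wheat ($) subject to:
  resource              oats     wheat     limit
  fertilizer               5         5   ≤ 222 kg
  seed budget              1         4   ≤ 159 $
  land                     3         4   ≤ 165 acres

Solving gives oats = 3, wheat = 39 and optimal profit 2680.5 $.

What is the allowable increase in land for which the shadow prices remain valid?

6.4

Binding constraints: seed budget, land. The basis is B = [[1,4],[3,4]] with det -8.
Per unit increase in land, x* moves by d = (0.5, -0.125).
The basis stays optimal until fertilizer becomes binding; allowable increase = 6.4 acres.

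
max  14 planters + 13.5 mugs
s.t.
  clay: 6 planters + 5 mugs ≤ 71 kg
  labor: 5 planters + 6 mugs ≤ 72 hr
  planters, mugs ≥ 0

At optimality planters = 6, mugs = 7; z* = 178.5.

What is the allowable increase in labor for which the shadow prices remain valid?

13.2

Binding constraints: clay, labor. The basis is B = [[6,5],[5,6]] with det 11.
Per unit increase in labor, x* moves by d = (-0.4545, 0.5455).
The basis stays optimal until planters reaches 0; allowable increase = 13.2 hr.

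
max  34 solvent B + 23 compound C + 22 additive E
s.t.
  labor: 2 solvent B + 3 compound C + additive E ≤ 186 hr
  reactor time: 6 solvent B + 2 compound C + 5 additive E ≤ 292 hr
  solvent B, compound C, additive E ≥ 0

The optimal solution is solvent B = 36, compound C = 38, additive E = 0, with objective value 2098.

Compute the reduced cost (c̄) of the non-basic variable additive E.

Both labor and reactor time are binding at x*.
From A_Bᵀ y = c: 2·y_labor + 6·y_reactor time = 34; 3·y_labor + 2·y_reactor time = 23.
Solving: y_labor = 5, y_reactor time = 4.
Reduced cost of additive E: c₃ − yᵀa₃ = 22 − (5·1 + 4·5) = 22 − 25 = -3.

-3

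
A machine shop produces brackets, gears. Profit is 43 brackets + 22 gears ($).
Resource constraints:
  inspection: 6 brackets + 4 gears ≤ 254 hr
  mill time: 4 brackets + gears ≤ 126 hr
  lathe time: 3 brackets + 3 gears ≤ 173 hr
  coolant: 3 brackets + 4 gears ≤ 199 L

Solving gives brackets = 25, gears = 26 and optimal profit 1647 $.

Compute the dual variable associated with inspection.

At the optimum: inspection uses 254 of 254 (binding); mill time uses 126 of 126 (binding); lathe time uses 153 of 173 (slack = 20); coolant uses 179 of 199 (slack = 20).
Slack constraints have shadow price 0 (complementary slackness).
From A_Bᵀ y = c: 6·y_inspection + 4·y_mill time = 43; 4·y_inspection + 1·y_mill time = 22.
Solving: y_inspection = 4.5, y_mill time = 4.
Shadow price of inspection = 4.5.

4.5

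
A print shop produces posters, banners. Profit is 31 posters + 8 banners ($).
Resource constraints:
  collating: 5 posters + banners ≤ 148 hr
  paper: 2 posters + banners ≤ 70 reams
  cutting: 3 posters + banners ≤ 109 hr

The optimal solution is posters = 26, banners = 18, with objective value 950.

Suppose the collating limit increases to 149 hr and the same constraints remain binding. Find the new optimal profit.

955

Binding: collating and paper. Non-binding: cutting (13 unused).
Since cutting is not tight, its dual is 0.
From A_Bᵀ y = c: 5·y_collating + 2·y_paper = 31; 1·y_collating + 1·y_paper = 8.
→ y_collating = 5 and y_paper = 3.
Δz = y_collating·Δb = 5 × (1) = 5, so new z* = 950 + 5 = 955.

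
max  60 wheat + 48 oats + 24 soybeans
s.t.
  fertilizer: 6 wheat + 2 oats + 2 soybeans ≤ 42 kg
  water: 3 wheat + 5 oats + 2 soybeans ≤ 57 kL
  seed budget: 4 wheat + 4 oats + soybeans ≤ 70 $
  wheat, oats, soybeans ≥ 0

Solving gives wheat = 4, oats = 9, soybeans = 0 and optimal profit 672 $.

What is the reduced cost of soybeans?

-3

Check each constraint at x*: fertilizer 42/42 (tight); water 57/57 (tight); seed budget 52/70 (slack 18).
By complementary slackness, y = 0 for the non-binding constraint.
Dual feasibility on the basic columns requires 6·y_fertilizer + 3·y_water = 60, 2·y_fertilizer + 5·y_water = 48.
Solving: y_fertilizer = 6.5, y_water = 7.
Reduced cost of soybeans: c₃ − yᵀa₃ = 24 − (6.5·2 + 7·2) = 24 − 27 = -3.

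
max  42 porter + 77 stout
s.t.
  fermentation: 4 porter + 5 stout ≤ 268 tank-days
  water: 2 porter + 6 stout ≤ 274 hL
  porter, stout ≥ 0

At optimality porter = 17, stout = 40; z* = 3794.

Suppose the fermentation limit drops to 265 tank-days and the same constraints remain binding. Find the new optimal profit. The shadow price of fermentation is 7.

3773

Δb = -3, so new z* = 3794 + (7)·(-3) = 3794 − 21 = 3773.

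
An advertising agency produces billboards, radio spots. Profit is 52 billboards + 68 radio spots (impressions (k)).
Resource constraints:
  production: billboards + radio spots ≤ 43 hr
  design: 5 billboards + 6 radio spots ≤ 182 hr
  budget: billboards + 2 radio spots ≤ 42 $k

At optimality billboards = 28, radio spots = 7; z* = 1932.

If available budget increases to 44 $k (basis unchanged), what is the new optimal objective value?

1946

Binding: design and budget. Non-binding: production (8 unused).
By complementary slackness, y = 0 for the non-binding constraint.
The binding rows give the dual system: 5·y_design + 1·y_budget = 52 and 6·y_design + 2·y_budget = 68.
→ y_design = 9 and y_budget = 7.
Δz = y_budget·Δb = 7 × (2) = 14, so new z* = 1932 + 14 = 1946.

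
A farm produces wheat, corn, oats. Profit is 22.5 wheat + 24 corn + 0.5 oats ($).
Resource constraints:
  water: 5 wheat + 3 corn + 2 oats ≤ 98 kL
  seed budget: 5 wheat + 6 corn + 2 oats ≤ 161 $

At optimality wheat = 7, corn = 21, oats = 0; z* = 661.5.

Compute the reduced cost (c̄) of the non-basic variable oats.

-8.5

Check each constraint at x*: water 98/98 (tight); seed budget 161/161 (tight).
Dual feasibility on the basic columns requires 5·y_water + 5·y_seed budget = 22.5, 3·y_water + 6·y_seed budget = 24.
This yields shadow prices y_water = 1, y_seed budget = 3.5.
Reduced cost of oats: c₃ − yᵀa₃ = 0.5 − (1·2 + 3.5·2) = 0.5 − 9 = -8.5.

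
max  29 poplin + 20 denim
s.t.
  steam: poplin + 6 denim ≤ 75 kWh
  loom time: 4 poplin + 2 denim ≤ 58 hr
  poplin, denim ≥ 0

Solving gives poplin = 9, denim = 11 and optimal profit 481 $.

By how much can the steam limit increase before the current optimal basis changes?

Binding constraints: steam, loom time. The basis is B = [[1,6],[4,2]] with det -22.
Per unit increase in steam, x* moves by d = (-0.0909, 0.1818).
The basis stays optimal until poplin reaches 0; allowable increase = 99 kWh.

99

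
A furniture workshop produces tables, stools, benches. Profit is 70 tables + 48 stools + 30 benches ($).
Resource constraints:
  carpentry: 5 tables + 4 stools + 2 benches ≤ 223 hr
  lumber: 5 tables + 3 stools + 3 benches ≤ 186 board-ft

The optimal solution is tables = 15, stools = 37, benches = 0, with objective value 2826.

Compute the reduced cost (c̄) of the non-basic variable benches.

At the optimum: carpentry uses 223 of 223 (binding); lumber uses 186 of 186 (binding).
Dual feasibility on the basic columns requires 5·y_carpentry + 5·y_lumber = 70, 4·y_carpentry + 3·y_lumber = 48.
Solving: y_carpentry = 6, y_lumber = 8.
Reduced cost of benches: c₃ − yᵀa₃ = 30 − (6·2 + 8·3) = 30 − 36 = -6.

-6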